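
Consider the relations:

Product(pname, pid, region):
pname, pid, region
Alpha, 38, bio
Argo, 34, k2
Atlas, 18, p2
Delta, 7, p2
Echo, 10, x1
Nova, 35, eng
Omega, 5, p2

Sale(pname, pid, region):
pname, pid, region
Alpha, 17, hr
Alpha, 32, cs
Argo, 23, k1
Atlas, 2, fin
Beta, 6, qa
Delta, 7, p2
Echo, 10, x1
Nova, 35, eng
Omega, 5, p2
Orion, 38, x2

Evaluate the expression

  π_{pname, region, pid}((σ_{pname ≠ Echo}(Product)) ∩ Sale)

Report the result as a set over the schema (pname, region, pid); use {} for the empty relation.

{(Delta, p2, 7), (Nova, eng, 35), (Omega, p2, 5)}

Filtering on pname ≠ Echo leaves {(Alpha, 38, bio), (Argo, 34, k2), (Atlas, 18, p2), (Delta, 7, p2), (Nova, 35, eng), (Omega, 5, p2)}.
Set intersection of the two operands is {(Delta, 7, p2), (Nova, 35, eng), (Omega, 5, p2)}.
π_{pname, region, pid} gives {(Delta, p2, 7), (Nova, eng, 35), (Omega, p2, 5)}.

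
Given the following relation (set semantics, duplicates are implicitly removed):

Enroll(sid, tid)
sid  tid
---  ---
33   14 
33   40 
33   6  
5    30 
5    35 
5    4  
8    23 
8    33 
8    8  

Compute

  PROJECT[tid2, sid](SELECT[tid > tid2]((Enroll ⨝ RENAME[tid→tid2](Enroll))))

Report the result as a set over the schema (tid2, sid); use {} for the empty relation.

ρ[tid→tid2]: schema becomes (sid, tid2); tuples unchanged.
Joining Enroll and RENAME[tid→tid2](Enroll) on sid yields {(33, 14, 14), (33, 14, 40), (33, 14, 6), (33, 40, 14), (33, 40, 40), (33, 40, 6), (33, 6, 14), (33, 6, 40), (33, 6, 6), (5, 30, 30), (5, 30, 35), (5, 30, 4), (5, 35, 30), (5, 35, 35), (5, 35, 4), (5, 4, 30), (5, 4, 35), (5, 4, 4), (8, 23, 23), (8, 23, 33), (8, 23, 8), (8, 33, 23), (8, 33, 33), (8, 33, 8), (8, 8, 23), (8, 8, 33), (8, 8, 8)}.
Apply σ_{tid > tid2}; surviving tuples: {(33, 14, 6), (33, 40, 14), (33, 40, 6), (5, 30, 4), (5, 35, 30), (5, 35, 4), (8, 23, 8), (8, 33, 23), (8, 33, 8)}
Keep only column(s) tid2, sid (3 duplicate(s) eliminated): {(14, 33), (23, 8), (30, 5), (4, 5), (6, 33), (8, 8)}

{(14, 33), (23, 8), (30, 5), (4, 5), (6, 33), (8, 8)}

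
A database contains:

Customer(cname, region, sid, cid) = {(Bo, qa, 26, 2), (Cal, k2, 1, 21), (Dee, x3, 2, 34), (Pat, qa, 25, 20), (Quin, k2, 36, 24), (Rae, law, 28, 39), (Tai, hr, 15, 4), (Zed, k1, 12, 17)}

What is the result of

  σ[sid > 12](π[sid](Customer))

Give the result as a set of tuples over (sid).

{15, 25, 26, 28, 36}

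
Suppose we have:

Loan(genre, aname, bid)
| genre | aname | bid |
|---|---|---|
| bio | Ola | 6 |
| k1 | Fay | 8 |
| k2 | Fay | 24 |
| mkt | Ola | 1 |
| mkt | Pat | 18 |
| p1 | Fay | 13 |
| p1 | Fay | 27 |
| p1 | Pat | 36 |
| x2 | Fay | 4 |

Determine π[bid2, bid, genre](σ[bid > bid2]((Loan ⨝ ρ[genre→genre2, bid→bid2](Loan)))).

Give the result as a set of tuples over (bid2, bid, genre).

ρ[genre→genre2, bid→bid2]: schema becomes (genre2, aname, bid2); tuples unchanged.
Joining Loan and ρ[genre→genre2, bid→bid2](Loan) on aname yields {(bio, Ola, 6, bio, 6), (bio, Ola, 6, mkt, 1), (k1, Fay, 8, k1, 8), (k1, Fay, 8, k2, 24), (k1, Fay, 8, p1, 13), (k1, Fay, 8, p1, 27), (k1, Fay, 8, x2, 4), (k2, Fay, 24, k1, 8), (k2, Fay, 24, k2, 24), (k2, Fay, 24, p1, 13), (k2, Fay, 24, p1, 27), (k2, Fay, 24, x2, 4), (mkt, Ola, 1, bio, 6), (mkt, Ola, 1, mkt, 1), (mkt, Pat, 18, mkt, 18), (mkt, Pat, 18, p1, 36), (p1, Fay, 13, k1, 8), (p1, Fay, 13, k2, 24), (p1, Fay, 13, p1, 13), (p1, Fay, 13, p1, 27), (p1, Fay, 13, x2, 4), (p1, Fay, 27, k1, 8), (p1, Fay, 27, k2, 24), (p1, Fay, 27, p1, 13), (p1, Fay, 27, p1, 27), (p1, Fay, 27, x2, 4), (p1, Pat, 36, mkt, 18), (p1, Pat, 36, p1, 36), (x2, Fay, 4, k1, 8), (x2, Fay, 4, k2, 24), (x2, Fay, 4, p1, 13), (x2, Fay, 4, p1, 27), (x2, Fay, 4, x2, 4)}.
σ[bid > bid2]: keep tuples satisfying bid > bid2 → {(bio, Ola, 6, mkt, 1), (k1, Fay, 8, x2, 4), (k2, Fay, 24, k1, 8), (k2, Fay, 24, p1, 13), (k2, Fay, 24, x2, 4), (p1, Fay, 13, k1, 8), (p1, Fay, 13, x2, 4), (p1, Fay, 27, k1, 8), (p1, Fay, 27, k2, 24), (p1, Fay, 27, p1, 13), (p1, Fay, 27, x2, 4), (p1, Pat, 36, mkt, 18)}
Keep only column(s) bid2, bid, genre: {(1, 6, bio), (13, 24, k2), (13, 27, p1), (18, 36, p1), (24, 27, p1), (4, 13, p1), (4, 24, k2), (4, 27, p1), (4, 8, k1), (8, 13, p1), (8, 24, k2), (8, 27, p1)}

{(1, 6, bio), (13, 24, k2), (13, 27, p1), (18, 36, p1), (24, 27, p1), (4, 13, p1), (4, 24, k2), (4, 27, p1), (4, 8, k1), (8, 13, p1), (8, 24, k2), (8, 27, p1)}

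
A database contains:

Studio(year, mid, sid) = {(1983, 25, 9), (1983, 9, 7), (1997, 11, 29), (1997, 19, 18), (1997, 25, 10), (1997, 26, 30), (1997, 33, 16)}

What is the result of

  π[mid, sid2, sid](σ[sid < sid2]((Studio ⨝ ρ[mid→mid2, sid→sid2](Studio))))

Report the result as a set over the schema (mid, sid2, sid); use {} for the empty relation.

{(11, 30, 29), (19, 29, 18), (19, 30, 18), (25, 16, 10), (25, 18, 10), (25, 29, 10), (25, 30, 10), (33, 18, 16), (33, 29, 16), (33, 30, 16), (9, 9, 7)}

ρ[mid→mid2, sid→sid2]: schema becomes (year, mid2, sid2); tuples unchanged.
Natural join on year: {(1983, 25, 9, 25, 9), (1983, 25, 9, 9, 7), (1983, 9, 7, 25, 9), (1983, 9, 7, 9, 7), (1997, 11, 29, 11, 29), (1997, 11, 29, 19, 18), (1997, 11, 29, 25, 10), (1997, 11, 29, 26, 30), (1997, 11, 29, 33, 16), (1997, 19, 18, 11, 29), (1997, 19, 18, 19, 18), (1997, 19, 18, 25, 10), (1997, 19, 18, 26, 30), (1997, 19, 18, 33, 16), (1997, 25, 10, 11, 29), (1997, 25, 10, 19, 18), (1997, 25, 10, 25, 10), (1997, 25, 10, 26, 30), (1997, 25, 10, 33, 16), (1997, 26, 30, 11, 29), (1997, 26, 30, 19, 18), (1997, 26, 30, 25, 10), (1997, 26, 30, 26, 30), (1997, 26, 30, 33, 16), (1997, 33, 16, 11, 29), (1997, 33, 16, 19, 18), (1997, 33, 16, 25, 10), (1997, 33, 16, 26, 30), (1997, 33, 16, 33, 16)}
Apply σ_{sid < sid2}; surviving tuples: {(1983, 9, 7, 25, 9), (1997, 11, 29, 26, 30), (1997, 19, 18, 11, 29), (1997, 19, 18, 26, 30), (1997, 25, 10, 11, 29), (1997, 25, 10, 19, 18), (1997, 25, 10, 26, 30), (1997, 25, 10, 33, 16), (1997, 33, 16, 11, 29), (1997, 33, 16, 19, 18), (1997, 33, 16, 26, 30)}
Keep only column(s) mid, sid2, sid: {(11, 30, 29), (19, 29, 18), (19, 30, 18), (25, 16, 10), (25, 18, 10), (25, 29, 10), (25, 30, 10), (33, 18, 16), (33, 29, 16), (33, 30, 16), (9, 9, 7)}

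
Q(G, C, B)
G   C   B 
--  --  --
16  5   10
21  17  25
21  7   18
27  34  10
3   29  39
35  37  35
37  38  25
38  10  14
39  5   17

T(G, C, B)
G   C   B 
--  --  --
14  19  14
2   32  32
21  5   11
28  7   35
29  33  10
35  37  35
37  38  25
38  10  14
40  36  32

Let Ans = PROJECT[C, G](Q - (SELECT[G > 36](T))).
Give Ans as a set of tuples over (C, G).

σ[G > 36]: keep tuples satisfying G > 36 → {(37, 38, 25), (38, 10, 14), (40, 36, 32)}
Difference: {(16, 5, 10), (21, 17, 25), (21, 7, 18), (27, 34, 10), (3, 29, 39), (35, 37, 35), (37, 38, 25), (38, 10, 14), (39, 5, 17)} with {(37, 38, 25), (38, 10, 14), (40, 36, 32)} → {(16, 5, 10), (21, 17, 25), (21, 7, 18), (27, 34, 10), (3, 29, 39), (35, 37, 35), (39, 5, 17)}
π_{C, G} gives {(17, 21), (29, 3), (34, 27), (37, 35), (5, 16), (5, 39), (7, 21)}.

{(17, 21), (29, 3), (34, 27), (37, 35), (5, 16), (5, 39), (7, 21)}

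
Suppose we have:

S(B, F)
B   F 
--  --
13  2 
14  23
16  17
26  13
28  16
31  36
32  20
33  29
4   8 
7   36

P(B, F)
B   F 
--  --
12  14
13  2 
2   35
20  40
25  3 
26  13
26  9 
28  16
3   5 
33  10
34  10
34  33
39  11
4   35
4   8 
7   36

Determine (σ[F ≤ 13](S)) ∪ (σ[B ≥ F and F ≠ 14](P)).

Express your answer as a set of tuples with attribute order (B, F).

{(13, 2), (25, 3), (26, 13), (26, 9), (28, 16), (33, 10), (34, 10), (34, 33), (39, 11), (4, 8)}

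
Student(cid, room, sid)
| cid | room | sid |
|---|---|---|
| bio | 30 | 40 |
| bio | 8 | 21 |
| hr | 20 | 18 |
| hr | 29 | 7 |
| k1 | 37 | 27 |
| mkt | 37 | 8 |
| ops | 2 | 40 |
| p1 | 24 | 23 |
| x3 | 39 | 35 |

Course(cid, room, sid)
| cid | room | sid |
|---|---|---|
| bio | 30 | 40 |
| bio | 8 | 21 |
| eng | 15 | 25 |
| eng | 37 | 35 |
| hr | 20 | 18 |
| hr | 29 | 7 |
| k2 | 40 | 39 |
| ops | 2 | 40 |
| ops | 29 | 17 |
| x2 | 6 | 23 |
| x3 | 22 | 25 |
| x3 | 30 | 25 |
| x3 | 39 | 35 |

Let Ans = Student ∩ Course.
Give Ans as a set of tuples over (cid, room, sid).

{(bio, 30, 40), (bio, 8, 21), (hr, 20, 18), (hr, 29, 7), (ops, 2, 40), (x3, 39, 35)}

Taking the intersection: {(bio, 30, 40), (bio, 8, 21), (hr, 20, 18), (hr, 29, 7), (ops, 2, 40), (x3, 39, 35)}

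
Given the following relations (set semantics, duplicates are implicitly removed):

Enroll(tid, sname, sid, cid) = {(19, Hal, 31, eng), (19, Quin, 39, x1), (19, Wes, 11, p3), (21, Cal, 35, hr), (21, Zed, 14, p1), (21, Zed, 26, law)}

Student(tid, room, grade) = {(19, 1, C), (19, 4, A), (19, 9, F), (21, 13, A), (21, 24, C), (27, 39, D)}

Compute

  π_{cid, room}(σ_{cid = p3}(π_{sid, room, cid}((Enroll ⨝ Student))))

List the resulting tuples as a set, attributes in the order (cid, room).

Joining Enroll and Student on tid yields {(19, Hal, 31, eng, 1, C), (19, Hal, 31, eng, 4, A), (19, Hal, 31, eng, 9, F), (19, Quin, 39, x1, 1, C), (19, Quin, 39, x1, 4, A), (19, Quin, 39, x1, 9, F), (19, Wes, 11, p3, 1, C), (19, Wes, 11, p3, 4, A), (19, Wes, 11, p3, 9, F), (21, Cal, 35, hr, 13, A), (21, Cal, 35, hr, 24, C), (21, Zed, 14, p1, 13, A), (21, Zed, 14, p1, 24, C), (21, Zed, 26, law, 13, A), (21, Zed, 26, law, 24, C)}.
π[sid, room, cid]: project onto (sid, room, cid) → {(11, 1, p3), (11, 4, p3), (11, 9, p3), (14, 13, p1), (14, 24, p1), (26, 13, law), (26, 24, law), (31, 1, eng), (31, 4, eng), (31, 9, eng), (35, 13, hr), (35, 24, hr), (39, 1, x1), (39, 4, x1), (39, 9, x1)}
Filtering on cid = p3 leaves {(11, 1, p3), (11, 4, p3), (11, 9, p3)}.
π[cid, room]: project onto (cid, room) → {(p3, 1), (p3, 4), (p3, 9)}

{(p3, 1), (p3, 4), (p3, 9)}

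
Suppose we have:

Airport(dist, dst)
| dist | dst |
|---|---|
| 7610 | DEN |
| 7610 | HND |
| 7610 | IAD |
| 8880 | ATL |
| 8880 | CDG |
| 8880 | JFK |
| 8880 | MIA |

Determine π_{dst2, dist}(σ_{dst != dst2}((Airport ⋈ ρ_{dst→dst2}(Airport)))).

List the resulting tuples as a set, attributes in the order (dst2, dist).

{(ATL, 8880), (CDG, 8880), (DEN, 7610), (HND, 7610), (IAD, 7610), (JFK, 8880), (MIA, 8880)}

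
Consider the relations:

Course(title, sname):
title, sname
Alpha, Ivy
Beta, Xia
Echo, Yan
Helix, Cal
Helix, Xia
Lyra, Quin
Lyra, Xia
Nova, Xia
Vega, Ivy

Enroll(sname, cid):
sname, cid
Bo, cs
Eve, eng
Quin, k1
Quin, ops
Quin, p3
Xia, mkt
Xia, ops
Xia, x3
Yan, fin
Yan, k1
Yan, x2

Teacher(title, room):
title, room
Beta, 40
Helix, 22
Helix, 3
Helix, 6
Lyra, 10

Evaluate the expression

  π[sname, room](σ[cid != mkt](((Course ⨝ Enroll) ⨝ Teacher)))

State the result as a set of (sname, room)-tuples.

Joining Course and Enroll on sname yields {(Beta, Xia, mkt), (Beta, Xia, ops), (Beta, Xia, x3), (Echo, Yan, fin), (Echo, Yan, k1), (Echo, Yan, x2), (Helix, Xia, mkt), (Helix, Xia, ops), (Helix, Xia, x3), (Lyra, Quin, k1), (Lyra, Quin, ops), (Lyra, Quin, p3), (Lyra, Xia, mkt), (Lyra, Xia, ops), (Lyra, Xia, x3), (Nova, Xia, mkt), (Nova, Xia, ops), (Nova, Xia, x3)}.
Joining (Course ⨝ Enroll) and Teacher on title yields {(Beta, Xia, mkt, 40), (Beta, Xia, ops, 40), (Beta, Xia, x3, 40), (Helix, Xia, mkt, 22), (Helix, Xia, mkt, 3), (Helix, Xia, mkt, 6), (Helix, Xia, ops, 22), (Helix, Xia, ops, 3), (Helix, Xia, ops, 6), (Helix, Xia, x3, 22), (Helix, Xia, x3, 3), (Helix, Xia, x3, 6), (Lyra, Quin, k1, 10), (Lyra, Quin, ops, 10), (Lyra, Quin, p3, 10), (Lyra, Xia, mkt, 10), (Lyra, Xia, ops, 10), (Lyra, Xia, x3, 10)}.
σ[cid != mkt]: keep tuples satisfying cid != mkt → {(Beta, Xia, ops, 40), (Beta, Xia, x3, 40), (Helix, Xia, ops, 22), (Helix, Xia, ops, 3), (Helix, Xia, ops, 6), (Helix, Xia, x3, 22), (Helix, Xia, x3, 3), (Helix, Xia, x3, 6), (Lyra, Quin, k1, 10), (Lyra, Quin, ops, 10), (Lyra, Quin, p3, 10), (Lyra, Xia, ops, 10), (Lyra, Xia, x3, 10)}
π_{sname, room} gives {(Quin, 10), (Xia, 10), (Xia, 22), (Xia, 3), (Xia, 40), (Xia, 6)} (7 duplicate(s) eliminated).

{(Quin, 10), (Xia, 10), (Xia, 22), (Xia, 3), (Xia, 40), (Xia, 6)}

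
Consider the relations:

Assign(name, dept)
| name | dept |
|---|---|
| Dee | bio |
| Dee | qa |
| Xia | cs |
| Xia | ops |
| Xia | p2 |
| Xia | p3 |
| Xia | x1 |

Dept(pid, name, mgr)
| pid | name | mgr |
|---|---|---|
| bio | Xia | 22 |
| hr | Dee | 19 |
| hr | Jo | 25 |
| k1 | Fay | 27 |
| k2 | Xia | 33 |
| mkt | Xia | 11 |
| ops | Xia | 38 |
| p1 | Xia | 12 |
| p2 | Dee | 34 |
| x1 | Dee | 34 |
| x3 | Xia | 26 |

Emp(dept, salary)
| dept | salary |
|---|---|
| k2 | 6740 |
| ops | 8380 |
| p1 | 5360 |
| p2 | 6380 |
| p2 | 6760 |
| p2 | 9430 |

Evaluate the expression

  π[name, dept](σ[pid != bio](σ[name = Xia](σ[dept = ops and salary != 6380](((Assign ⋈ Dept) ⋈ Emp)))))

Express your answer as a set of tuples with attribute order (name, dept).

{(Xia, ops)}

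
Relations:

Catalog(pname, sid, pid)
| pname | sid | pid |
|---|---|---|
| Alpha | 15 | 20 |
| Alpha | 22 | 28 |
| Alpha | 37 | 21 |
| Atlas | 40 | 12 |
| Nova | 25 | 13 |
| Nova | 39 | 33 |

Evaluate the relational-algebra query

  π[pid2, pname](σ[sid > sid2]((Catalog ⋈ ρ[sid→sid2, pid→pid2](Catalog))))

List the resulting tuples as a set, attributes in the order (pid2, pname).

ρ[sid→sid2, pid→pid2]: schema becomes (pname, sid2, pid2); tuples unchanged.
Natural join on pname: {(Alpha, 15, 20, 15, 20), (Alpha, 15, 20, 22, 28), (Alpha, 15, 20, 37, 21), (Alpha, 22, 28, 15, 20), (Alpha, 22, 28, 22, 28), (Alpha, 22, 28, 37, 21), (Alpha, 37, 21, 15, 20), (Alpha, 37, 21, 22, 28), (Alpha, 37, 21, 37, 21), (Atlas, 40, 12, 40, 12), (Nova, 25, 13, 25, 13), (Nova, 25, 13, 39, 33), (Nova, 39, 33, 25, 13), (Nova, 39, 33, 39, 33)}
Selection sid > sid2: {(Alpha, 22, 28, 15, 20), (Alpha, 37, 21, 15, 20), (Alpha, 37, 21, 22, 28), (Nova, 39, 33, 25, 13)}
π[pid2, pname]: project onto (pid2, pname) (1 duplicate(s) eliminated) → {(13, Nova), (20, Alpha), (28, Alpha)}

{(13, Nova), (20, Alpha), (28, Alpha)}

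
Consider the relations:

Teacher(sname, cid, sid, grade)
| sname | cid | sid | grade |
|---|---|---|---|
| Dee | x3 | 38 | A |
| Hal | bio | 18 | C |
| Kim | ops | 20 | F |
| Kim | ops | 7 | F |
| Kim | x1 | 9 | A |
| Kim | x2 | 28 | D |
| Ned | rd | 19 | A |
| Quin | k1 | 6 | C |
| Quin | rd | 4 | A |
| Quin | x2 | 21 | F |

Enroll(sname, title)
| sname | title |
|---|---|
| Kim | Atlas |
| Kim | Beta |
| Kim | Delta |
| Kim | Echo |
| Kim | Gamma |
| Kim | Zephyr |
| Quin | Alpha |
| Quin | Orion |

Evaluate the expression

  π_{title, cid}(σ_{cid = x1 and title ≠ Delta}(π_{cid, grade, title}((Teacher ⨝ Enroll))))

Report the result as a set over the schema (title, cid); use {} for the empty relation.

{(Atlas, x1), (Beta, x1), (Echo, x1), (Gamma, x1), (Zephyr, x1)}

Natural join on sname: {(Kim, ops, 20, F, Atlas), (Kim, ops, 20, F, Beta), (Kim, ops, 20, F, Delta), (Kim, ops, 20, F, Echo), (Kim, ops, 20, F, Gamma), (Kim, ops, 20, F, Zephyr), (Kim, ops, 7, F, Atlas), (Kim, ops, 7, F, Beta), (Kim, ops, 7, F, Delta), (Kim, ops, 7, F, Echo), (Kim, ops, 7, F, Gamma), (Kim, ops, 7, F, Zephyr), (Kim, x1, 9, A, Atlas), (Kim, x1, 9, A, Beta), (Kim, x1, 9, A, Delta), (Kim, x1, 9, A, Echo), (Kim, x1, 9, A, Gamma), (Kim, x1, 9, A, Zephyr), (Kim, x2, 28, D, Atlas), (Kim, x2, 28, D, Beta), (Kim, x2, 28, D, Delta), (Kim, x2, 28, D, Echo), (Kim, x2, 28, D, Gamma), (Kim, x2, 28, D, Zephyr), (Quin, k1, 6, C, Alpha), (Quin, k1, 6, C, Orion), (Quin, rd, 4, A, Alpha), (Quin, rd, 4, A, Orion), (Quin, x2, 21, F, Alpha), (Quin, x2, 21, F, Orion)}
Keep only column(s) cid, grade, title (6 duplicate(s) eliminated): {(k1, C, Alpha), (k1, C, Orion), (ops, F, Atlas), (ops, F, Beta), (ops, F, Delta), (ops, F, Echo), (ops, F, Gamma), (ops, F, Zephyr), (rd, A, Alpha), (rd, A, Orion), (x1, A, Atlas), (x1, A, Beta), (x1, A, Delta), (x1, A, Echo), (x1, A, Gamma), (x1, A, Zephyr), (x2, D, Atlas), (x2, D, Beta), (x2, D, Delta), (x2, D, Echo), (x2, D, Gamma), (x2, D, Zephyr), (x2, F, Alpha), (x2, F, Orion)}
Selection cid = x1 and title ≠ Delta: {(x1, A, Atlas), (x1, A, Beta), (x1, A, Echo), (x1, A, Gamma), (x1, A, Zephyr)}
Keep only column(s) title, cid: {(Atlas, x1), (Beta, x1), (Echo, x1), (Gamma, x1), (Zephyr, x1)}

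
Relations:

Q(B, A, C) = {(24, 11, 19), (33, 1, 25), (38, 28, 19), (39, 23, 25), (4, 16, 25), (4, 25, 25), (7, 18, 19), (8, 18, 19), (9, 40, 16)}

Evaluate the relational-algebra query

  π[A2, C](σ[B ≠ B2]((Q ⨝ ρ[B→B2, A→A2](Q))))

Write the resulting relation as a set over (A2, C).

{(1, 25), (11, 19), (16, 25), (18, 19), (23, 25), (25, 25), (28, 19)}

ρ[B→B2, A→A2]: schema becomes (B2, A2, C); tuples unchanged.
Q ⋈ ρ[B→B2, A→A2](Q) (natural join on C): {(24, 11, 19, 24, 11), (24, 11, 19, 38, 28), (24, 11, 19, 7, 18), (24, 11, 19, 8, 18), (33, 1, 25, 33, 1), (33, 1, 25, 39, 23), (33, 1, 25, 4, 16), (33, 1, 25, 4, 25), (38, 28, 19, 24, 11), (38, 28, 19, 38, 28), (38, 28, 19, 7, 18), (38, 28, 19, 8, 18), (39, 23, 25, 33, 1), (39, 23, 25, 39, 23), (39, 23, 25, 4, 16), (39, 23, 25, 4, 25), (4, 16, 25, 33, 1), (4, 16, 25, 39, 23), (4, 16, 25, 4, 16), (4, 16, 25, 4, 25), (4, 25, 25, 33, 1), (4, 25, 25, 39, 23), (4, 25, 25, 4, 16), (4, 25, 25, 4, 25), (7, 18, 19, 24, 11), (7, 18, 19, 38, 28), (7, 18, 19, 7, 18), (7, 18, 19, 8, 18), (8, 18, 19, 24, 11), (8, 18, 19, 38, 28), (8, 18, 19, 7, 18), (8, 18, 19, 8, 18), (9, 40, 16, 9, 40)}
Selection B ≠ B2: {(24, 11, 19, 38, 28), (24, 11, 19, 7, 18), (24, 11, 19, 8, 18), (33, 1, 25, 39, 23), (33, 1, 25, 4, 16), (33, 1, 25, 4, 25), (38, 28, 19, 24, 11), (38, 28, 19, 7, 18), (38, 28, 19, 8, 18), (39, 23, 25, 33, 1), (39, 23, 25, 4, 16), (39, 23, 25, 4, 25), (4, 16, 25, 33, 1), (4, 16, 25, 39, 23), (4, 25, 25, 33, 1), (4, 25, 25, 39, 23), (7, 18, 19, 24, 11), (7, 18, 19, 38, 28), (7, 18, 19, 8, 18), (8, 18, 19, 24, 11), (8, 18, 19, 38, 28), (8, 18, 19, 7, 18)}
Keep only column(s) A2, C (15 duplicate(s) eliminated): {(1, 25), (11, 19), (16, 25), (18, 19), (23, 25), (25, 25), (28, 19)}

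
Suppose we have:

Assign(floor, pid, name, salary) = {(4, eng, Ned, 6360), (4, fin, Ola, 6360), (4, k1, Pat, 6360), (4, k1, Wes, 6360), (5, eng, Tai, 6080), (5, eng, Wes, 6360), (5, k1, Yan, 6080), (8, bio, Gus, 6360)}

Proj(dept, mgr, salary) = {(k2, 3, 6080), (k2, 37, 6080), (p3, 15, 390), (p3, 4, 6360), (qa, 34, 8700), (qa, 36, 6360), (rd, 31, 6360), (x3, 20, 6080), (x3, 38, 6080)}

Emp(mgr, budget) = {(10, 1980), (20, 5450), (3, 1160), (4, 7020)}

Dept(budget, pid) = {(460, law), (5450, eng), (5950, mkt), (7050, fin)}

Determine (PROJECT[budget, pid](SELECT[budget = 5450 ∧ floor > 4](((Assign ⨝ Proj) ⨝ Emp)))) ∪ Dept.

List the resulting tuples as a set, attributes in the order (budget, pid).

Joining Assign and Proj on salary yields {(4, eng, Ned, 6360, p3, 4), (4, eng, Ned, 6360, qa, 36), (4, eng, Ned, 6360, rd, 31), (4, fin, Ola, 6360, p3, 4), (4, fin, Ola, 6360, qa, 36), (4, fin, Ola, 6360, rd, 31), (4, k1, Pat, 6360, p3, 4), (4, k1, Pat, 6360, qa, 36), (4, k1, Pat, 6360, rd, 31), (4, k1, Wes, 6360, p3, 4), (4, k1, Wes, 6360, qa, 36), (4, k1, Wes, 6360, rd, 31), (5, eng, Tai, 6080, k2, 3), (5, eng, Tai, 6080, k2, 37), (5, eng, Tai, 6080, x3, 20), (5, eng, Tai, 6080, x3, 38), (5, eng, Wes, 6360, p3, 4), (5, eng, Wes, 6360, qa, 36), (5, eng, Wes, 6360, rd, 31), (5, k1, Yan, 6080, k2, 3), (5, k1, Yan, 6080, k2, 37), (5, k1, Yan, 6080, x3, 20), (5, k1, Yan, 6080, x3, 38), (8, bio, Gus, 6360, p3, 4), (8, bio, Gus, 6360, qa, 36), (8, bio, Gus, 6360, rd, 31)}.
Joining (Assign ⨝ Proj) and Emp on mgr yields {(4, eng, Ned, 6360, p3, 4, 7020), (4, fin, Ola, 6360, p3, 4, 7020), (4, k1, Pat, 6360, p3, 4, 7020), (4, k1, Wes, 6360, p3, 4, 7020), (5, eng, Tai, 6080, k2, 3, 1160), (5, eng, Tai, 6080, x3, 20, 5450), (5, eng, Wes, 6360, p3, 4, 7020), (5, k1, Yan, 6080, k2, 3, 1160), (5, k1, Yan, 6080, x3, 20, 5450), (8, bio, Gus, 6360, p3, 4, 7020)}.
Apply σ_{budget = 5450 ∧ floor > 4}; surviving tuples: {(5, eng, Tai, 6080, x3, 20, 5450), (5, k1, Yan, 6080, x3, 20, 5450)}
π[budget, pid]: project onto (budget, pid) → {(5450, eng), (5450, k1)}
Taking the union: {(460, law), (5450, eng), (5450, k1), (5950, mkt), (7050, fin)}

{(460, law), (5450, eng), (5450, k1), (5950, mkt), (7050, fin)}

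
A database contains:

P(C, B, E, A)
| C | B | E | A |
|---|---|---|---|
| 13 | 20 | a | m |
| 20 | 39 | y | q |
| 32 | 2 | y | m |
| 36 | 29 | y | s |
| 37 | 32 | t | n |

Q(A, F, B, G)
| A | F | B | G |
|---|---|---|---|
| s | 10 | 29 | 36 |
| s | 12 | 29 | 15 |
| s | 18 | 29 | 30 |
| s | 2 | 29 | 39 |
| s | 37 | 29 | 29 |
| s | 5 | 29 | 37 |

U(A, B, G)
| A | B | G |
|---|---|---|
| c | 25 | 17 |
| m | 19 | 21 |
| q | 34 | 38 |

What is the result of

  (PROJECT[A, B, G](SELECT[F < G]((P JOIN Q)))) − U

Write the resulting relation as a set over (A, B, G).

{(s, 29, 15), (s, 29, 30), (s, 29, 36), (s, 29, 37), (s, 29, 39)}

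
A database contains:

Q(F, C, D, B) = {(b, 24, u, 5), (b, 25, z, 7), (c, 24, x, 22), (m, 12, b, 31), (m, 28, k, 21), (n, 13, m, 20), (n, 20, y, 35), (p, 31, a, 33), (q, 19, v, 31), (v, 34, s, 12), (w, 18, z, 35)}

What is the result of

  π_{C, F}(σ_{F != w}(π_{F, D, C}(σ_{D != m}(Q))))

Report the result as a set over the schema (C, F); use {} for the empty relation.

Selection D != m: {(b, 24, u, 5), (b, 25, z, 7), (c, 24, x, 22), (m, 12, b, 31), (m, 28, k, 21), (n, 20, y, 35), (p, 31, a, 33), (q, 19, v, 31), (v, 34, s, 12), (w, 18, z, 35)}
Keep only column(s) F, D, C: {(b, u, 24), (b, z, 25), (c, x, 24), (m, b, 12), (m, k, 28), (n, y, 20), (p, a, 31), (q, v, 19), (v, s, 34), (w, z, 18)}
Selection F != w: {(b, u, 24), (b, z, 25), (c, x, 24), (m, b, 12), (m, k, 28), (n, y, 20), (p, a, 31), (q, v, 19), (v, s, 34)}
Keep only column(s) C, F: {(12, m), (19, q), (20, n), (24, b), (24, c), (25, b), (28, m), (31, p), (34, v)}

{(12, m), (19, q), (20, n), (24, b), (24, c), (25, b), (28, m), (31, p), (34, v)}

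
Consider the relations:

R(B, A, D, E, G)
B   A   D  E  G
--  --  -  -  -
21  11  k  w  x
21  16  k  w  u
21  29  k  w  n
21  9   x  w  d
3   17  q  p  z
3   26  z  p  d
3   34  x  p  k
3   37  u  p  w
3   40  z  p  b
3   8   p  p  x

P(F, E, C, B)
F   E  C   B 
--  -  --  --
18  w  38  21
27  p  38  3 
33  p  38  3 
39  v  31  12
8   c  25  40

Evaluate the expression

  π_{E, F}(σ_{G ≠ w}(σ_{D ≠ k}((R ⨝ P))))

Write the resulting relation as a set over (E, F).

{(p, 27), (p, 33), (w, 18)}

R ⋈ P (natural join on B, E): {(21, 11, k, w, x, 18, 38), (21, 16, k, w, u, 18, 38), (21, 29, k, w, n, 18, 38), (21, 9, x, w, d, 18, 38), (3, 17, q, p, z, 27, 38), (3, 17, q, p, z, 33, 38), (3, 26, z, p, d, 27, 38), (3, 26, z, p, d, 33, 38), (3, 34, x, p, k, 27, 38), (3, 34, x, p, k, 33, 38), (3, 37, u, p, w, 27, 38), (3, 37, u, p, w, 33, 38), (3, 40, z, p, b, 27, 38), (3, 40, z, p, b, 33, 38), (3, 8, p, p, x, 27, 38), (3, 8, p, p, x, 33, 38)}
Selection D ≠ k: {(21, 9, x, w, d, 18, 38), (3, 17, q, p, z, 27, 38), (3, 17, q, p, z, 33, 38), (3, 26, z, p, d, 27, 38), (3, 26, z, p, d, 33, 38), (3, 34, x, p, k, 27, 38), (3, 34, x, p, k, 33, 38), (3, 37, u, p, w, 27, 38), (3, 37, u, p, w, 33, 38), (3, 40, z, p, b, 27, 38), (3, 40, z, p, b, 33, 38), (3, 8, p, p, x, 27, 38), (3, 8, p, p, x, 33, 38)}
Selection G ≠ w: {(21, 9, x, w, d, 18, 38), (3, 17, q, p, z, 27, 38), (3, 17, q, p, z, 33, 38), (3, 26, z, p, d, 27, 38), (3, 26, z, p, d, 33, 38), (3, 34, x, p, k, 27, 38), (3, 34, x, p, k, 33, 38), (3, 40, z, p, b, 27, 38), (3, 40, z, p, b, 33, 38), (3, 8, p, p, x, 27, 38), (3, 8, p, p, x, 33, 38)}
Projecting to E, F (8 duplicate(s) eliminated): {(p, 27), (p, 33), (w, 18)}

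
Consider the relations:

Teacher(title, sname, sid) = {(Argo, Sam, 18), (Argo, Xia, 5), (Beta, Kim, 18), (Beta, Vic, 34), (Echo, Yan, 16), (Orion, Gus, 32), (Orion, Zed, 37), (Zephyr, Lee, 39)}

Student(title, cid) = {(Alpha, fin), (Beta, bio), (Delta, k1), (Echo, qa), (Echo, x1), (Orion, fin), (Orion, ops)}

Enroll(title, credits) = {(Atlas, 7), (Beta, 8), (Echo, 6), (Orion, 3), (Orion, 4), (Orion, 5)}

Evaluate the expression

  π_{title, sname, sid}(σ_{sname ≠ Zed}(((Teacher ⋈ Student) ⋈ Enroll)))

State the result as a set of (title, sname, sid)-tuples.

{(Beta, Kim, 18), (Beta, Vic, 34), (Echo, Yan, 16), (Orion, Gus, 32)}

Joining Teacher and Student on title yields {(Beta, Kim, 18, bio), (Beta, Vic, 34, bio), (Echo, Yan, 16, qa), (Echo, Yan, 16, x1), (Orion, Gus, 32, fin), (Orion, Gus, 32, ops), (Orion, Zed, 37, fin), (Orion, Zed, 37, ops)}.
Joining (Teacher ⋈ Student) and Enroll on title yields {(Beta, Kim, 18, bio, 8), (Beta, Vic, 34, bio, 8), (Echo, Yan, 16, qa, 6), (Echo, Yan, 16, x1, 6), (Orion, Gus, 32, fin, 3), (Orion, Gus, 32, fin, 4), (Orion, Gus, 32, fin, 5), (Orion, Gus, 32, ops, 3), (Orion, Gus, 32, ops, 4), (Orion, Gus, 32, ops, 5), (Orion, Zed, 37, fin, 3), (Orion, Zed, 37, fin, 4), (Orion, Zed, 37, fin, 5), (Orion, Zed, 37, ops, 3), (Orion, Zed, 37, ops, 4), (Orion, Zed, 37, ops, 5)}.
Apply σ_{sname ≠ Zed}; surviving tuples: {(Beta, Kim, 18, bio, 8), (Beta, Vic, 34, bio, 8), (Echo, Yan, 16, qa, 6), (Echo, Yan, 16, x1, 6), (Orion, Gus, 32, fin, 3), (Orion, Gus, 32, fin, 4), (Orion, Gus, 32, fin, 5), (Orion, Gus, 32, ops, 3), (Orion, Gus, 32, ops, 4), (Orion, Gus, 32, ops, 5)}
π_{title, sname, sid} gives {(Beta, Kim, 18), (Beta, Vic, 34), (Echo, Yan, 16), (Orion, Gus, 32)} (6 duplicate(s) eliminated).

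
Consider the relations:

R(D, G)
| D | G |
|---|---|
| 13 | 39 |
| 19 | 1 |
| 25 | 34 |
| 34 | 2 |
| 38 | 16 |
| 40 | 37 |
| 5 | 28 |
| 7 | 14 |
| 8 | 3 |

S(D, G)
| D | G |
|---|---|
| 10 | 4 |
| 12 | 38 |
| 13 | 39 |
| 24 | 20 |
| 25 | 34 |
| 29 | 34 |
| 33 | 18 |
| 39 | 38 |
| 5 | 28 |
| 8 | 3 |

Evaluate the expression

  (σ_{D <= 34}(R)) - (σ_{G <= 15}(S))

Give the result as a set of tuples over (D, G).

{(13, 39), (19, 1), (25, 34), (34, 2), (5, 28), (7, 14)}

Selection D <= 34: {(13, 39), (19, 1), (25, 34), (34, 2), (5, 28), (7, 14), (8, 3)}
Selection G <= 15: {(10, 4), (8, 3)}
Taking the difference: {(13, 39), (19, 1), (25, 34), (34, 2), (5, 28), (7, 14)}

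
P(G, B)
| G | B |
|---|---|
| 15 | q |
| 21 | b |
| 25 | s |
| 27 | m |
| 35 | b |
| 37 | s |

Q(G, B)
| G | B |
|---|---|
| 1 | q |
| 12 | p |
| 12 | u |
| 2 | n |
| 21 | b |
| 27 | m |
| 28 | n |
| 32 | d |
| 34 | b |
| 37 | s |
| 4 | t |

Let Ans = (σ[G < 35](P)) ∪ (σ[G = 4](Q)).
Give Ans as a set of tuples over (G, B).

{(15, q), (21, b), (25, s), (27, m), (4, t)}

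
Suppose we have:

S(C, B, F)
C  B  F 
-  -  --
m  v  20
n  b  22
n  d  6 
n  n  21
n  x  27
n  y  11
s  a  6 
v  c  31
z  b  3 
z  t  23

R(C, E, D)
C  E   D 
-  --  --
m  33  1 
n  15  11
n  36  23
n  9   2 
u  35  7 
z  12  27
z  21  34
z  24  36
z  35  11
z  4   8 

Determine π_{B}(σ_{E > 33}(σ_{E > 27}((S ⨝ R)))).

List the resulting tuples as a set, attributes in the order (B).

{b, d, n, t, x, y}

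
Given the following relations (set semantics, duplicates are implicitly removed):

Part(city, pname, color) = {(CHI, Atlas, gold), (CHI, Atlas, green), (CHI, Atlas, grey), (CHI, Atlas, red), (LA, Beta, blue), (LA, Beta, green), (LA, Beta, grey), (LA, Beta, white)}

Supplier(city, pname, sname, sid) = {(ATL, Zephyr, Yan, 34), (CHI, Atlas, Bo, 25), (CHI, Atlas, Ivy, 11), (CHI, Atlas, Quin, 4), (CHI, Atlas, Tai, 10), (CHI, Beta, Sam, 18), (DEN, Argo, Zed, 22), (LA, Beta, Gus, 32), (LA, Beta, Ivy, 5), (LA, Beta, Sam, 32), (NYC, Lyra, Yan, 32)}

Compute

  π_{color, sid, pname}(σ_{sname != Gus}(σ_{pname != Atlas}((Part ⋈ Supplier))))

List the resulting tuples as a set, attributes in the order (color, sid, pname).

{(blue, 32, Beta), (blue, 5, Beta), (green, 32, Beta), (green, 5, Beta), (grey, 32, Beta), (grey, 5, Beta), (white, 32, Beta), (white, 5, Beta)}

Natural join on city, pname: {(CHI, Atlas, gold, Bo, 25), (CHI, Atlas, gold, Ivy, 11), (CHI, Atlas, gold, Quin, 4), (CHI, Atlas, gold, Tai, 10), (CHI, Atlas, green, Bo, 25), (CHI, Atlas, green, Ivy, 11), (CHI, Atlas, green, Quin, 4), (CHI, Atlas, green, Tai, 10), (CHI, Atlas, grey, Bo, 25), (CHI, Atlas, grey, Ivy, 11), (CHI, Atlas, grey, Quin, 4), (CHI, Atlas, grey, Tai, 10), (CHI, Atlas, red, Bo, 25), (CHI, Atlas, red, Ivy, 11), (CHI, Atlas, red, Quin, 4), (CHI, Atlas, red, Tai, 10), (LA, Beta, blue, Gus, 32), (LA, Beta, blue, Ivy, 5), (LA, Beta, blue, Sam, 32), (LA, Beta, green, Gus, 32), (LA, Beta, green, Ivy, 5), (LA, Beta, green, Sam, 32), (LA, Beta, grey, Gus, 32), (LA, Beta, grey, Ivy, 5), (LA, Beta, grey, Sam, 32), (LA, Beta, white, Gus, 32), (LA, Beta, white, Ivy, 5), (LA, Beta, white, Sam, 32)}
Apply σ_{pname != Atlas}; surviving tuples: {(LA, Beta, blue, Gus, 32), (LA, Beta, blue, Ivy, 5), (LA, Beta, blue, Sam, 32), (LA, Beta, green, Gus, 32), (LA, Beta, green, Ivy, 5), (LA, Beta, green, Sam, 32), (LA, Beta, grey, Gus, 32), (LA, Beta, grey, Ivy, 5), (LA, Beta, grey, Sam, 32), (LA, Beta, white, Gus, 32), (LA, Beta, white, Ivy, 5), (LA, Beta, white, Sam, 32)}
Apply σ_{sname != Gus}; surviving tuples: {(LA, Beta, blue, Ivy, 5), (LA, Beta, blue, Sam, 32), (LA, Beta, green, Ivy, 5), (LA, Beta, green, Sam, 32), (LA, Beta, grey, Ivy, 5), (LA, Beta, grey, Sam, 32), (LA, Beta, white, Ivy, 5), (LA, Beta, white, Sam, 32)}
Projecting to color, sid, pname: {(blue, 32, Beta), (blue, 5, Beta), (green, 32, Beta), (green, 5, Beta), (grey, 32, Beta), (grey, 5, Beta), (white, 32, Beta), (white, 5, Beta)}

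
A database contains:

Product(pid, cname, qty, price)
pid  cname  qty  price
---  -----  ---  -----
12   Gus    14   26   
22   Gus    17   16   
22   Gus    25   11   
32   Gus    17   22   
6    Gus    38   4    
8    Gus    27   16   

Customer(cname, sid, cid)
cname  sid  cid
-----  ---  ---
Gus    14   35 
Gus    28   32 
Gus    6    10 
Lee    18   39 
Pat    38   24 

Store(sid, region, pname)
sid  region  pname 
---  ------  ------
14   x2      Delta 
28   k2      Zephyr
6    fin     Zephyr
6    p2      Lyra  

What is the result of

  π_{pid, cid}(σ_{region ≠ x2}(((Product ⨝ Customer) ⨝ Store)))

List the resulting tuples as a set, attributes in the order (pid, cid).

{(12, 10), (12, 32), (22, 10), (22, 32), (32, 10), (32, 32), (6, 10), (6, 32), (8, 10), (8, 32)}

Joining Product and Customer on cname yields {(12, Gus, 14, 26, 14, 35), (12, Gus, 14, 26, 28, 32), (12, Gus, 14, 26, 6, 10), (22, Gus, 17, 16, 14, 35), (22, Gus, 17, 16, 28, 32), (22, Gus, 17, 16, 6, 10), (22, Gus, 25, 11, 14, 35), (22, Gus, 25, 11, 28, 32), (22, Gus, 25, 11, 6, 10), (32, Gus, 17, 22, 14, 35), (32, Gus, 17, 22, 28, 32), (32, Gus, 17, 22, 6, 10), (6, Gus, 38, 4, 14, 35), (6, Gus, 38, 4, 28, 32), (6, Gus, 38, 4, 6, 10), (8, Gus, 27, 16, 14, 35), (8, Gus, 27, 16, 28, 32), (8, Gus, 27, 16, 6, 10)}.
Joining (Product ⨝ Customer) and Store on sid yields {(12, Gus, 14, 26, 14, 35, x2, Delta), (12, Gus, 14, 26, 28, 32, k2, Zephyr), (12, Gus, 14, 26, 6, 10, fin, Zephyr), (12, Gus, 14, 26, 6, 10, p2, Lyra), (22, Gus, 17, 16, 14, 35, x2, Delta), (22, Gus, 17, 16, 28, 32, k2, Zephyr), (22, Gus, 17, 16, 6, 10, fin, Zephyr), (22, Gus, 17, 16, 6, 10, p2, Lyra), (22, Gus, 25, 11, 14, 35, x2, Delta), (22, Gus, 25, 11, 28, 32, k2, Zephyr), (22, Gus, 25, 11, 6, 10, fin, Zephyr), (22, Gus, 25, 11, 6, 10, p2, Lyra), (32, Gus, 17, 22, 14, 35, x2, Delta), (32, Gus, 17, 22, 28, 32, k2, Zephyr), (32, Gus, 17, 22, 6, 10, fin, Zephyr), (32, Gus, 17, 22, 6, 10, p2, Lyra), (6, Gus, 38, 4, 14, 35, x2, Delta), (6, Gus, 38, 4, 28, 32, k2, Zephyr), (6, Gus, 38, 4, 6, 10, fin, Zephyr), (6, Gus, 38, 4, 6, 10, p2, Lyra), (8, Gus, 27, 16, 14, 35, x2, Delta), (8, Gus, 27, 16, 28, 32, k2, Zephyr), (8, Gus, 27, 16, 6, 10, fin, Zephyr), (8, Gus, 27, 16, 6, 10, p2, Lyra)}.
σ[region ≠ x2]: keep tuples satisfying region ≠ x2 → {(12, Gus, 14, 26, 28, 32, k2, Zephyr), (12, Gus, 14, 26, 6, 10, fin, Zephyr), (12, Gus, 14, 26, 6, 10, p2, Lyra), (22, Gus, 17, 16, 28, 32, k2, Zephyr), (22, Gus, 17, 16, 6, 10, fin, Zephyr), (22, Gus, 17, 16, 6, 10, p2, Lyra), (22, Gus, 25, 11, 28, 32, k2, Zephyr), (22, Gus, 25, 11, 6, 10, fin, Zephyr), (22, Gus, 25, 11, 6, 10, p2, Lyra), (32, Gus, 17, 22, 28, 32, k2, Zephyr), (32, Gus, 17, 22, 6, 10, fin, Zephyr), (32, Gus, 17, 22, 6, 10, p2, Lyra), (6, Gus, 38, 4, 28, 32, k2, Zephyr), (6, Gus, 38, 4, 6, 10, fin, Zephyr), (6, Gus, 38, 4, 6, 10, p2, Lyra), (8, Gus, 27, 16, 28, 32, k2, Zephyr), (8, Gus, 27, 16, 6, 10, fin, Zephyr), (8, Gus, 27, 16, 6, 10, p2, Lyra)}
π[pid, cid]: project onto (pid, cid) (8 duplicate(s) eliminated) → {(12, 10), (12, 32), (22, 10), (22, 32), (32, 10), (32, 32), (6, 10), (6, 32), (8, 10), (8, 32)}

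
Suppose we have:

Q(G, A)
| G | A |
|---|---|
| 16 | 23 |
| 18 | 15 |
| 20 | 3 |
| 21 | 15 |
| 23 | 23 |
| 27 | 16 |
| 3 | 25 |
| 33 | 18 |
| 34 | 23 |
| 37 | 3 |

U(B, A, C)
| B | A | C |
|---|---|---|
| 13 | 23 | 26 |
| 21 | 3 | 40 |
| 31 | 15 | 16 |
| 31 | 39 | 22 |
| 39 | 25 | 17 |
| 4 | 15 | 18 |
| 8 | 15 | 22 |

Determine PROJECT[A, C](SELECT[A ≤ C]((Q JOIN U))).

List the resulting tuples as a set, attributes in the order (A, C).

{(15, 16), (15, 18), (15, 22), (23, 26), (3, 40)}

Q ⋈ U (natural join on A): {(16, 23, 13, 26), (18, 15, 31, 16), (18, 15, 4, 18), (18, 15, 8, 22), (20, 3, 21, 40), (21, 15, 31, 16), (21, 15, 4, 18), (21, 15, 8, 22), (23, 23, 13, 26), (3, 25, 39, 17), (34, 23, 13, 26), (37, 3, 21, 40)}
Filtering on A ≤ C leaves {(16, 23, 13, 26), (18, 15, 31, 16), (18, 15, 4, 18), (18, 15, 8, 22), (20, 3, 21, 40), (21, 15, 31, 16), (21, 15, 4, 18), (21, 15, 8, 22), (23, 23, 13, 26), (34, 23, 13, 26), (37, 3, 21, 40)}.
π_{A, C} gives {(15, 16), (15, 18), (15, 22), (23, 26), (3, 40)} (6 duplicate(s) eliminated).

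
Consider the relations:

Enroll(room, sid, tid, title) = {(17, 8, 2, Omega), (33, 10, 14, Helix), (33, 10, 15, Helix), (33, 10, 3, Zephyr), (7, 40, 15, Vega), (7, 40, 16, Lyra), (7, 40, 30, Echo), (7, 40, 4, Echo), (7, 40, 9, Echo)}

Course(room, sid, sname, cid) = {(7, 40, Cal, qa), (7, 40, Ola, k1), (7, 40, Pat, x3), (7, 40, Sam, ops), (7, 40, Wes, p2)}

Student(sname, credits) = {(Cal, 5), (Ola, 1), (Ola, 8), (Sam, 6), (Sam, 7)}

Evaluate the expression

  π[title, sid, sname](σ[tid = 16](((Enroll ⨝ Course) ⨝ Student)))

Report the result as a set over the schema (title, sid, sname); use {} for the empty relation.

Natural join on room, sid: {(7, 40, 15, Vega, Cal, qa), (7, 40, 15, Vega, Ola, k1), (7, 40, 15, Vega, Pat, x3), (7, 40, 15, Vega, Sam, ops), (7, 40, 15, Vega, Wes, p2), (7, 40, 16, Lyra, Cal, qa), (7, 40, 16, Lyra, Ola, k1), (7, 40, 16, Lyra, Pat, x3), (7, 40, 16, Lyra, Sam, ops), (7, 40, 16, Lyra, Wes, p2), (7, 40, 30, Echo, Cal, qa), (7, 40, 30, Echo, Ola, k1), (7, 40, 30, Echo, Pat, x3), (7, 40, 30, Echo, Sam, ops), (7, 40, 30, Echo, Wes, p2), (7, 40, 4, Echo, Cal, qa), (7, 40, 4, Echo, Ola, k1), (7, 40, 4, Echo, Pat, x3), (7, 40, 4, Echo, Sam, ops), (7, 40, 4, Echo, Wes, p2), (7, 40, 9, Echo, Cal, qa), (7, 40, 9, Echo, Ola, k1), (7, 40, 9, Echo, Pat, x3), (7, 40, 9, Echo, Sam, ops), (7, 40, 9, Echo, Wes, p2)}
Natural join on sname: {(7, 40, 15, Vega, Cal, qa, 5), (7, 40, 15, Vega, Ola, k1, 1), (7, 40, 15, Vega, Ola, k1, 8), (7, 40, 15, Vega, Sam, ops, 6), (7, 40, 15, Vega, Sam, ops, 7), (7, 40, 16, Lyra, Cal, qa, 5), (7, 40, 16, Lyra, Ola, k1, 1), (7, 40, 16, Lyra, Ola, k1, 8), (7, 40, 16, Lyra, Sam, ops, 6), (7, 40, 16, Lyra, Sam, ops, 7), (7, 40, 30, Echo, Cal, qa, 5), (7, 40, 30, Echo, Ola, k1, 1), (7, 40, 30, Echo, Ola, k1, 8), (7, 40, 30, Echo, Sam, ops, 6), (7, 40, 30, Echo, Sam, ops, 7), (7, 40, 4, Echo, Cal, qa, 5), (7, 40, 4, Echo, Ola, k1, 1), (7, 40, 4, Echo, Ola, k1, 8), (7, 40, 4, Echo, Sam, ops, 6), (7, 40, 4, Echo, Sam, ops, 7), (7, 40, 9, Echo, Cal, qa, 5), (7, 40, 9, Echo, Ola, k1, 1), (7, 40, 9, Echo, Ola, k1, 8), (7, 40, 9, Echo, Sam, ops, 6), (7, 40, 9, Echo, Sam, ops, 7)}
Apply σ_{tid = 16}; surviving tuples: {(7, 40, 16, Lyra, Cal, qa, 5), (7, 40, 16, Lyra, Ola, k1, 1), (7, 40, 16, Lyra, Ola, k1, 8), (7, 40, 16, Lyra, Sam, ops, 6), (7, 40, 16, Lyra, Sam, ops, 7)}
Keep only column(s) title, sid, sname (2 duplicate(s) eliminated): {(Lyra, 40, Cal), (Lyra, 40, Ola), (Lyra, 40, Sam)}

{(Lyra, 40, Cal), (Lyra, 40, Ola), (Lyra, 40, Sam)}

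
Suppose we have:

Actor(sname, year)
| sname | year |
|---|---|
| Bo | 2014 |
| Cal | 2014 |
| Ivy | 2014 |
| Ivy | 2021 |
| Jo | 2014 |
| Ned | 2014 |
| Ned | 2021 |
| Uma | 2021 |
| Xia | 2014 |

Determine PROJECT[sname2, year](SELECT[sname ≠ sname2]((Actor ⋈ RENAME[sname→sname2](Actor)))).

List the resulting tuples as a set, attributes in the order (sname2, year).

{(Bo, 2014), (Cal, 2014), (Ivy, 2014), (Ivy, 2021), (Jo, 2014), (Ned, 2014), (Ned, 2021), (Uma, 2021), (Xia, 2014)}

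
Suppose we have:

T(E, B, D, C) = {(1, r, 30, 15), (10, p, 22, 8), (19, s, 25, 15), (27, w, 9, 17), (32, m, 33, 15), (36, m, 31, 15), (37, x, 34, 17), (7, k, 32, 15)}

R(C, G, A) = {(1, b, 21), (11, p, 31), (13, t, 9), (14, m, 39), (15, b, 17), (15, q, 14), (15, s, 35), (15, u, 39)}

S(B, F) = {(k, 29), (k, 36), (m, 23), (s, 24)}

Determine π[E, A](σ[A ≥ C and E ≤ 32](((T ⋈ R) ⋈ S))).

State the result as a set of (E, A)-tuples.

Natural join on C: {(1, r, 30, 15, b, 17), (1, r, 30, 15, q, 14), (1, r, 30, 15, s, 35), (1, r, 30, 15, u, 39), (19, s, 25, 15, b, 17), (19, s, 25, 15, q, 14), (19, s, 25, 15, s, 35), (19, s, 25, 15, u, 39), (32, m, 33, 15, b, 17), (32, m, 33, 15, q, 14), (32, m, 33, 15, s, 35), (32, m, 33, 15, u, 39), (36, m, 31, 15, b, 17), (36, m, 31, 15, q, 14), (36, m, 31, 15, s, 35), (36, m, 31, 15, u, 39), (7, k, 32, 15, b, 17), (7, k, 32, 15, q, 14), (7, k, 32, 15, s, 35), (7, k, 32, 15, u, 39)}
Natural join on B: {(19, s, 25, 15, b, 17, 24), (19, s, 25, 15, q, 14, 24), (19, s, 25, 15, s, 35, 24), (19, s, 25, 15, u, 39, 24), (32, m, 33, 15, b, 17, 23), (32, m, 33, 15, q, 14, 23), (32, m, 33, 15, s, 35, 23), (32, m, 33, 15, u, 39, 23), (36, m, 31, 15, b, 17, 23), (36, m, 31, 15, q, 14, 23), (36, m, 31, 15, s, 35, 23), (36, m, 31, 15, u, 39, 23), (7, k, 32, 15, b, 17, 29), (7, k, 32, 15, b, 17, 36), (7, k, 32, 15, q, 14, 29), (7, k, 32, 15, q, 14, 36), (7, k, 32, 15, s, 35, 29), (7, k, 32, 15, s, 35, 36), (7, k, 32, 15, u, 39, 29), (7, k, 32, 15, u, 39, 36)}
Apply σ_{A ≥ C and E ≤ 32}; surviving tuples: {(19, s, 25, 15, b, 17, 24), (19, s, 25, 15, s, 35, 24), (19, s, 25, 15, u, 39, 24), (32, m, 33, 15, b, 17, 23), (32, m, 33, 15, s, 35, 23), (32, m, 33, 15, u, 39, 23), (7, k, 32, 15, b, 17, 29), (7, k, 32, 15, b, 17, 36), (7, k, 32, 15, s, 35, 29), (7, k, 32, 15, s, 35, 36), (7, k, 32, 15, u, 39, 29), (7, k, 32, 15, u, 39, 36)}
Keep only column(s) E, A (3 duplicate(s) eliminated): {(19, 17), (19, 35), (19, 39), (32, 17), (32, 35), (32, 39), (7, 17), (7, 35), (7, 39)}

{(19, 17), (19, 35), (19, 39), (32, 17), (32, 35), (32, 39), (7, 17), (7, 35), (7, 39)}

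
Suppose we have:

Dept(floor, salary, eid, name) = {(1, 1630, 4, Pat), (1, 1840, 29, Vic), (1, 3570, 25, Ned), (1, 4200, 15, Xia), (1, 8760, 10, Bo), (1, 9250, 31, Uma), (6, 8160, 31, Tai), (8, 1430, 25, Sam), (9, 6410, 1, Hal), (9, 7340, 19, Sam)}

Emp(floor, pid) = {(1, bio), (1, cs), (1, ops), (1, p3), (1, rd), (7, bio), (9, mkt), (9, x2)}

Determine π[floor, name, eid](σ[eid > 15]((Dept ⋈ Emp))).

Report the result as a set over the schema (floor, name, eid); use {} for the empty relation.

Joining Dept and Emp on floor yields {(1, 1630, 4, Pat, bio), (1, 1630, 4, Pat, cs), (1, 1630, 4, Pat, ops), (1, 1630, 4, Pat, p3), (1, 1630, 4, Pat, rd), (1, 1840, 29, Vic, bio), (1, 1840, 29, Vic, cs), (1, 1840, 29, Vic, ops), (1, 1840, 29, Vic, p3), (1, 1840, 29, Vic, rd), (1, 3570, 25, Ned, bio), (1, 3570, 25, Ned, cs), (1, 3570, 25, Ned, ops), (1, 3570, 25, Ned, p3), (1, 3570, 25, Ned, rd), (1, 4200, 15, Xia, bio), (1, 4200, 15, Xia, cs), (1, 4200, 15, Xia, ops), (1, 4200, 15, Xia, p3), (1, 4200, 15, Xia, rd), (1, 8760, 10, Bo, bio), (1, 8760, 10, Bo, cs), (1, 8760, 10, Bo, ops), (1, 8760, 10, Bo, p3), (1, 8760, 10, Bo, rd), (1, 9250, 31, Uma, bio), (1, 9250, 31, Uma, cs), (1, 9250, 31, Uma, ops), (1, 9250, 31, Uma, p3), (1, 9250, 31, Uma, rd), (9, 6410, 1, Hal, mkt), (9, 6410, 1, Hal, x2), (9, 7340, 19, Sam, mkt), (9, 7340, 19, Sam, x2)}.
Selection eid > 15: {(1, 1840, 29, Vic, bio), (1, 1840, 29, Vic, cs), (1, 1840, 29, Vic, ops), (1, 1840, 29, Vic, p3), (1, 1840, 29, Vic, rd), (1, 3570, 25, Ned, bio), (1, 3570, 25, Ned, cs), (1, 3570, 25, Ned, ops), (1, 3570, 25, Ned, p3), (1, 3570, 25, Ned, rd), (1, 9250, 31, Uma, bio), (1, 9250, 31, Uma, cs), (1, 9250, 31, Uma, ops), (1, 9250, 31, Uma, p3), (1, 9250, 31, Uma, rd), (9, 7340, 19, Sam, mkt), (9, 7340, 19, Sam, x2)}
Keep only column(s) floor, name, eid (13 duplicate(s) eliminated): {(1, Ned, 25), (1, Uma, 31), (1, Vic, 29), (9, Sam, 19)}

{(1, Ned, 25), (1, Uma, 31), (1, Vic, 29), (9, Sam, 19)}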